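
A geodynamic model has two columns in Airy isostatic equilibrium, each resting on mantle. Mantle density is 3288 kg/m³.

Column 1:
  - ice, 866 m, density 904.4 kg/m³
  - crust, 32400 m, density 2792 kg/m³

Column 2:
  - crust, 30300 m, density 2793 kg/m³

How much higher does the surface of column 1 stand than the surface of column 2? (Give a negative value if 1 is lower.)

954 m

For any compensation level in the mantle, the mantle terms cancel and isostasy reduces to e = (Σt_1 − Σt_2) − (Σ(ρt)_1 − Σ(ρt)_2) / ρ_m.
Σt_1 = 33266 m; Σt_2 = 30300 m; Σ(ρt)_1 = 91244010.4; Σ(ρt)_2 = 84627900 (in m·kg/m³).
e = (33266 − 30300) − (91244010.4 − 84627900) / 3288 = 954 m.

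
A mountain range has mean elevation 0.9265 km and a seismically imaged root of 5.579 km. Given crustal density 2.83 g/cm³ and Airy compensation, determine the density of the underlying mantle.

Airy balance: ρ_c h = (ρ_m − ρ_c) r → ρ_m = ρ_c (1 + h/r).
ρ_m = 2.83 × (1 + 0.9265 km/5.579 km) = 3.3 g/cm³.

3.3 g/cm³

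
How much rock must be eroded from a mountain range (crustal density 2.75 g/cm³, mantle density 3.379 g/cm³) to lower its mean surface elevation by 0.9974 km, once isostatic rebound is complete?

Net drop Δ = e − u = e − e ρ_c/ρ_m = e (ρ_m − ρ_c)/ρ_m.
e = Δ ρ_m/(ρ_m − ρ_c) = 0.9974 km × 3.379/0.629 = 5.36 km.

5.36 km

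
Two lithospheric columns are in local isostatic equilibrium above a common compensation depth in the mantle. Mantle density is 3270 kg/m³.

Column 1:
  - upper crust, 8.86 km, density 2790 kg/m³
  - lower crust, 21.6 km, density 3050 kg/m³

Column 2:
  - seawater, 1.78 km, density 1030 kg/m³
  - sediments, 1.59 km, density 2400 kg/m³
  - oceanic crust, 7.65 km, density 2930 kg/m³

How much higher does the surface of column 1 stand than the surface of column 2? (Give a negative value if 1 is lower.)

For any compensation level in the mantle, the mantle terms cancel and isostasy reduces to e = (Σt_1 − Σt_2) − (Σ(ρt)_1 − Σ(ρt)_2) / ρ_m.
Σt_1 = 30.46 km; Σt_2 = 11.02 km; Σ(ρt)_1 = 90599.4; Σ(ρt)_2 = 28063.9 (in km·kg/m³).
e = (30.46 − 11.02) − (90599.4 − 28063.9) / 3270 = 0.316 km.

0.316 km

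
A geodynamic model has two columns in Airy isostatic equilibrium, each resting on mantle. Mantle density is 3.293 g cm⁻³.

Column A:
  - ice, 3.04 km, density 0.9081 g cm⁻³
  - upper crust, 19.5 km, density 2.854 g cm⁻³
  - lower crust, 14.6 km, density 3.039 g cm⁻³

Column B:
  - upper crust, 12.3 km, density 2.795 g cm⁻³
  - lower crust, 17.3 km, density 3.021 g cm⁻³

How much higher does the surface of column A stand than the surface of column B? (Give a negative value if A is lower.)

For any compensation level in the mantle, the mantle terms cancel and isostasy reduces to e = (Σt_A − Σt_B) − (Σ(ρt)_A − Σ(ρt)_B) / ρ_m.
Σt_A = 37.14 km; Σt_B = 29.6 km; Σ(ρt)_A = 102.783024; Σ(ρt)_B = 86.6418 (in km·g cm⁻³).
e = (37.14 − 29.6) − (102.783024 − 86.6418) / 3.293 = 2.64 km.

2.64 km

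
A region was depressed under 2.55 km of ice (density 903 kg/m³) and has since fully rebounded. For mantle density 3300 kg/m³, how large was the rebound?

Removing the load lets mantle flow back in; uplift u satisfies ρ_ice t = ρ_m u.
u = t ρ_ice/ρ_m = 2.55 km × 903/3300 = 0.698 km.

0.698 km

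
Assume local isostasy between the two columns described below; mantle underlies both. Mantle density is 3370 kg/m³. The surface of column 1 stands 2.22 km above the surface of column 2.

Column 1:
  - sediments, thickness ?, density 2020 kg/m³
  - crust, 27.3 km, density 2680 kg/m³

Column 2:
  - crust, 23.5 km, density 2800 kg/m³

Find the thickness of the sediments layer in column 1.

1.51 km

Take the compensation level at the base of the deeper column (depth z_c below the surface of column 1) and equate Σ ρ_i t_i down to z_c; mantle fills any gap and the z_c terms cancel.
Column 1: x×2020 + 27.3×2680 + (z_c − 27.3 − x)×3370
Column 2: 2.22×0 + 23.5×2800 + (z_c − 2.22 − 23.5)×3370
The z_c×3370 term appears on both sides and cancels. Collect the known terms of each column as K = Σ(ρt)_known − 3370 × (depth of known layers): K_1 = 73164 − 3370×27.3 = −18837; K_2 = 65800 − 3370×(2.22 + 23.5) = −20876.4.
Balance: K_1 − x×(3370 − 2020) = K_2, so x = (K_1 − K_2)/(3370 − 2020) = 2039.4/1350 = 1.51 km.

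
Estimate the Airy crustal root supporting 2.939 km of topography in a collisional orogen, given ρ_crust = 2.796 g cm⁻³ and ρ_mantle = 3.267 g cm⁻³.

By Archimedes' principle applied to the lithosphere: the weight of the topography is balanced by the buoyancy of the root, ρ_c h = (ρ_m − ρ_c) r.
r = h · ρ_c / (ρ_m − ρ_c) = 2.939 km × 2.796 / (3.267 − 2.796) = 17.4 km.

17.4 km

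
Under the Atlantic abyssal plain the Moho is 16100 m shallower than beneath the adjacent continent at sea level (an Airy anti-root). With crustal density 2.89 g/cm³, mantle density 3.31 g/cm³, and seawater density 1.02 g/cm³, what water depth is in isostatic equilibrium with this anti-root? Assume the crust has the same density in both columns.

3620 m

Replacing a thickness d of crust by seawater at the top must be balanced by replacing crust with mantle at the base: d (ρ_c − ρ_w) = a (ρ_m − ρ_c).
d = a (ρ_m − ρ_c)/(ρ_c − ρ_w) = 16100 m × 0.42/1.87 = 3620 m.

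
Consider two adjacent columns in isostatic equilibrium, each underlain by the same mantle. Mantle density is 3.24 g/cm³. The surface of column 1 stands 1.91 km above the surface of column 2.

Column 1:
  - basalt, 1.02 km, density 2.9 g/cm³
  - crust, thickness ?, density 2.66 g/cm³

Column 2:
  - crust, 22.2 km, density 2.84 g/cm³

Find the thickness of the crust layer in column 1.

25.4 km

Take the compensation level at the base of the deeper column (depth z_c below the surface of column 1) and equate Σ ρ_i t_i down to z_c; mantle fills any gap and the z_c terms cancel.
Column 1: 1.02×2.9 + x×2.66 + (z_c − 1.02 − x)×3.24
Column 2: 1.91×0 + 22.2×2.84 + (z_c − 1.91 − 22.2)×3.24
The z_c×3.24 term appears on both sides and cancels. Collect the known terms of each column as K = Σ(ρt)_known − 3.24 × (depth of known layers): K_1 = 2.958 − 3.24×1.02 = −0.3468; K_2 = 63.048 − 3.24×(1.91 + 22.2) = −15.0684.
Balance: K_1 − x×(3.24 − 2.66) = K_2, so x = (K_1 − K_2)/(3.24 − 2.66) = 14.7216/0.58 = 25.4 km.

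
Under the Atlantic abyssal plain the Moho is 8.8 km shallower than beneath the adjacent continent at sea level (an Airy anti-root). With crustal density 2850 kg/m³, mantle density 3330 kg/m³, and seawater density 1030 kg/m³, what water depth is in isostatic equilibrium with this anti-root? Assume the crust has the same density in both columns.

Replacing a thickness d of crust by seawater at the top must be balanced by replacing crust with mantle at the base: d (ρ_c − ρ_w) = a (ρ_m − ρ_c).
d = a (ρ_m − ρ_c)/(ρ_c − ρ_w) = 8.8 km × 480/1820 = 2.32 km.

2.32 km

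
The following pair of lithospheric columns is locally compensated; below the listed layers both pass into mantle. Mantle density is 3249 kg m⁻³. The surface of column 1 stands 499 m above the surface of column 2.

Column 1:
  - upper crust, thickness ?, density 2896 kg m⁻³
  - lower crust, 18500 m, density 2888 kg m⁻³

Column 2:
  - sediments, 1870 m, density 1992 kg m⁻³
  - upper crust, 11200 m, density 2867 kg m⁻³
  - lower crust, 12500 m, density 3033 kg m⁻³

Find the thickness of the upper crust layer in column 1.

12100 m

Take the compensation level at the base of the deeper column (depth z_c below the surface of column 1) and equate Σ ρ_i t_i down to z_c; mantle fills any gap and the z_c terms cancel.
Column 1: x×2896 + 18500×2888 + (z_c − 18500 − x)×3249
Column 2: 499×0 + 1870×1992 + 11200×2867 + 12500×3033 + (z_c − 499 − 25570)×3249
The z_c×3249 term appears on both sides and cancels. Collect the known terms of each column as K = Σ(ρt)_known − 3249 × (depth of known layers): K_1 = 53428000 − 3249×18500 = −6678500; K_2 = 73747940 − 3249×(499 + 25570) = −10950241.
Balance: K_1 − x×(3249 − 2896) = K_2, so x = (K_1 − K_2)/(3249 − 2896) = 4271740/353 = 12100 m.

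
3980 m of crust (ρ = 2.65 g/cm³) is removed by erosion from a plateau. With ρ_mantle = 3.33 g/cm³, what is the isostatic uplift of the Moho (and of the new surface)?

Unloading: uplift u = e ρ_c/ρ_m = 3980 m × 2.65/3.33 = 3170 m.

3170 m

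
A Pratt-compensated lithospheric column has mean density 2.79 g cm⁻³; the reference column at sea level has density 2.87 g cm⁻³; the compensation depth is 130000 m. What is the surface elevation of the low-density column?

ρ_ref D = ρ (D + h) → h = D (ρ_ref − ρ)/ρ.
h = 130000 m × (2.87 − 2.79)/2.79 = 3730 m.

3730 m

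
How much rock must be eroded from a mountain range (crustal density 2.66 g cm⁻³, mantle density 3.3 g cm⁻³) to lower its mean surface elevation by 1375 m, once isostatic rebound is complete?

Net drop Δ = e − u = e − e ρ_c/ρ_m = e (ρ_m − ρ_c)/ρ_m.
e = Δ ρ_m/(ρ_m − ρ_c) = 1375 m × 3.3/0.64 = 7090 m.

7090 m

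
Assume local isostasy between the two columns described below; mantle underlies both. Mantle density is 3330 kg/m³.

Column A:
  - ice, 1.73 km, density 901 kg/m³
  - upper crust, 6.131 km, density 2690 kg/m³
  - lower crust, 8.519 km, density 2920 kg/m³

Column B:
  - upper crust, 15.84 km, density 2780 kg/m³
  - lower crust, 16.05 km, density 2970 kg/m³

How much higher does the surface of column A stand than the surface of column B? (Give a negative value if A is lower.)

For any compensation level in the mantle, the mantle terms cancel and isostasy reduces to e = (Σt_A − Σt_B) − (Σ(ρt)_A − Σ(ρt)_B) / ρ_m.
Σt_A = 16.38 km; Σt_B = 31.89 km; Σ(ρt)_A = 42926.6; Σ(ρt)_B = 91703.7 (in km·kg/m³).
e = (16.38 − 31.89) − (42926.6 − 91703.7) / 3330 = −0.862 km.

−0.862 km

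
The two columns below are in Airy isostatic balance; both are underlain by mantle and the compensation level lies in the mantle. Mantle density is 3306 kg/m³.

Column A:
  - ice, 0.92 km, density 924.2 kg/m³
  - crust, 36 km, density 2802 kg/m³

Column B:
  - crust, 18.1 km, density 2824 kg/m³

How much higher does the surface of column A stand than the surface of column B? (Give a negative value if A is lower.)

For any compensation level in the mantle, the mantle terms cancel and isostasy reduces to e = (Σt_A − Σt_B) − (Σ(ρt)_A − Σ(ρt)_B) / ρ_m.
Σt_A = 36.92 km; Σt_B = 18.1 km; Σ(ρt)_A = 101722.264; Σ(ρt)_B = 51114.4 (in km·kg/m³).
e = (36.92 − 18.1) − (101722.264 − 51114.4) / 3306 = 3.51 km.

3.51 km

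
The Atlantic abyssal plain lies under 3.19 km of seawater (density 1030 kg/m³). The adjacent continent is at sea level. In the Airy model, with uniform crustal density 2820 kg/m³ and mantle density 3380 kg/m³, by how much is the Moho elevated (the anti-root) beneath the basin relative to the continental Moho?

In Airy isostatic equilibrium: replacing crust with seawater at the top is compensated by replacing crust with mantle at the base: d (ρ_c − ρ_w) = a (ρ_m − ρ_c).
a = d (ρ_c − ρ_w)/(ρ_m − ρ_c) = 3.19 km × 1790/560 = 10.2 km.

10.2 km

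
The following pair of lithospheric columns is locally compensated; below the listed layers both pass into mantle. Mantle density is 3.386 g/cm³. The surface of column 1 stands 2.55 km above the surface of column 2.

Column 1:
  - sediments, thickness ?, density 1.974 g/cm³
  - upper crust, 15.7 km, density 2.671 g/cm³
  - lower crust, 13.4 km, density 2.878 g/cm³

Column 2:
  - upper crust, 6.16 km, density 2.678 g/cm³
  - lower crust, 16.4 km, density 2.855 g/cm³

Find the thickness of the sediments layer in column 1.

Take the compensation level at the base of the deeper column (depth z_c below the surface of column 1) and equate Σ ρ_i t_i down to z_c; mantle fills any gap and the z_c terms cancel.
Column 1: x×1.974 + 15.7×2.671 + 13.4×2.878 + (z_c − 29.1 − x)×3.386
Column 2: 2.55×0 + 6.16×2.678 + 16.4×2.855 + (z_c − 2.55 − 22.56)×3.386
The z_c×3.386 term appears on both sides and cancels. Collect the known terms of each column as K = Σ(ρt)_known − 3.386 × (depth of known layers): K_1 = 80.4999 − 3.386×29.1 = −18.0327; K_2 = 63.31848 − 3.386×(2.55 + 22.56) = −21.70398.
Balance: K_1 − x×(3.386 − 1.974) = K_2, so x = (K_1 − K_2)/(3.386 − 1.974) = 3.67128/1.412 = 2.6 km.

2.6 km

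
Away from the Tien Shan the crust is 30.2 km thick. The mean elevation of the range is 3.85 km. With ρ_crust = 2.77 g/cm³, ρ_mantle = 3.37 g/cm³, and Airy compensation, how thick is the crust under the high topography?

Root depth r = h ρ_c / (ρ_m − ρ_c) = 3.85 km × 2.77 / 0.6 = 17.77 km.
Total thickness = T + h + r = 30.2 km + 3.85 km + 17.77 km = 51.8 km.

51.8 km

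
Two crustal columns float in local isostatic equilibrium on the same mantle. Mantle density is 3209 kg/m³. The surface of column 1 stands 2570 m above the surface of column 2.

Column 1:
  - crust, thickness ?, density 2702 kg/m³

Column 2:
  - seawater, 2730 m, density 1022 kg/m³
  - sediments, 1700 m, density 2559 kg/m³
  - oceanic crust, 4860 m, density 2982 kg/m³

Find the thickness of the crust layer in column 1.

32400 m

Take the compensation level at the base of the deeper column (depth z_c below the surface of column 1) and equate Σ ρ_i t_i down to z_c; mantle fills any gap and the z_c terms cancel.
Column 1: x×2702 + (z_c − 0 − x)×3209
Column 2: 2570×0 + 2730×1022 + 1700×2559 + 4860×2982 + (z_c − 2570 − 9290)×3209
The z_c×3209 term appears on both sides and cancels. Collect the known terms of each column as K = Σ(ρt)_known − 3209 × (depth of known layers): K_1 = 0 − 3209×0 = 0; K_2 = 21632880 − 3209×(2570 + 9290) = −16425860.
Balance: K_1 − x×(3209 − 2702) = K_2, so x = (K_1 − K_2)/(3209 − 2702) = 16425900/507 = 32400 m.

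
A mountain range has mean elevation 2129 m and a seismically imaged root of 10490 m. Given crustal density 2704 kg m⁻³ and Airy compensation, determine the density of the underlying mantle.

Airy balance: ρ_c h = (ρ_m − ρ_c) r → ρ_m = ρ_c (1 + h/r).
ρ_m = 2704 × (1 + 2129 m/10490 m) = 3250 kg m⁻³.

3250 kg m⁻³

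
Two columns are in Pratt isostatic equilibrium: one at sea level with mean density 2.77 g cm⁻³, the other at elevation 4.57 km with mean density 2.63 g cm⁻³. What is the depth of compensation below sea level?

ρ_ref D = ρ (D + h) → D (ρ_ref − ρ) = ρ h.
D = ρ h/(ρ_ref − ρ) = 2.63 × 4.57 km/(2.77 − 2.63) = 85.9 km.

85.9 km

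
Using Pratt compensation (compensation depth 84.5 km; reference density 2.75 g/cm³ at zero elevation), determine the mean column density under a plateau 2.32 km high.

2.68 g/cm³

Pratt balance: ρ_ref D = ρ (D + h).
ρ = ρ_ref D/(D + h) = 2.75 × 84.5 km/(84.5 km + 2.32 km) = 2.68 g/cm³.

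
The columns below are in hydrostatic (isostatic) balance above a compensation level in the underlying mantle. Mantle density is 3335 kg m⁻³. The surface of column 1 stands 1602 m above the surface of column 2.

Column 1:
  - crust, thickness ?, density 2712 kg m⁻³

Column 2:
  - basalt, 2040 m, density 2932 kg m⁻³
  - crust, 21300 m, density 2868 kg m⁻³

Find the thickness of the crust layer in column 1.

Take the compensation level at the base of the deeper column (depth z_c below the surface of column 1) and equate Σ ρ_i t_i down to z_c; mantle fills any gap and the z_c terms cancel.
Column 1: x×2712 + (z_c − 0 − x)×3335
Column 2: 1602×0 + 2040×2932 + 21300×2868 + (z_c − 1602 − 23340)×3335
The z_c×3335 term appears on both sides and cancels. Collect the known terms of each column as K = Σ(ρt)_known − 3335 × (depth of known layers): K_1 = 0 − 3335×0 = 0; K_2 = 67069680 − 3335×(1602 + 23340) = −16111890.
Balance: K_1 − x×(3335 − 2712) = K_2, so x = (K_1 − K_2)/(3335 − 2712) = 16111900/623 = 25900 m.

25900 m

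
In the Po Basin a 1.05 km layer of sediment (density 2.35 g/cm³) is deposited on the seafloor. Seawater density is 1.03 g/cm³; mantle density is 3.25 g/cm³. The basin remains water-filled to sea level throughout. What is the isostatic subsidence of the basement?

Submarine loading: the sediment displaces seawater, and the subsidence is in turn flooded, so s (ρ_m − ρ_w) = t (ρ_sed − ρ_w).
s = 1.05 km × (2.35 − 1.03) / (3.25 − 1.03) = 0.624 km.

0.624 km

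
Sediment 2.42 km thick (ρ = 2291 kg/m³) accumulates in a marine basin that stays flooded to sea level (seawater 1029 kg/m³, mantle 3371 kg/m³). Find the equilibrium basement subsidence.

Submarine loading: the sediment displaces seawater, and the subsidence is in turn flooded, so s (ρ_m − ρ_w) = t (ρ_sed − ρ_w).
s = 2.42 km × (2291 − 1029) / (3371 − 1029) = 1.3 km.

1.3 km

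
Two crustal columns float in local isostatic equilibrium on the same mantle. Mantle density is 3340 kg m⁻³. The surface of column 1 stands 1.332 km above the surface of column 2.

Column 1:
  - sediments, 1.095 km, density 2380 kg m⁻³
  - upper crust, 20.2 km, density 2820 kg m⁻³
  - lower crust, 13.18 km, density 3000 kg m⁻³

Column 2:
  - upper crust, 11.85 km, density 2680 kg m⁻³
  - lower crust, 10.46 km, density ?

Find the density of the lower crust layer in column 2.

2980 kg m⁻³

Take the compensation level at the base of the deeper column (depth z_c below the surface of column 1) and equate Σ ρ_i t_i down to z_c; mantle fills any gap and the z_c terms cancel.
Column 1: 1.095×2380 + 20.2×2820 + 13.18×3000 + (z_c − 34.475)×3340
Column 2: 1.332×0 + 11.85×2680 + 10.46×ρ + (z_c − 1.332 − 22.31)×3340
The z_c×3340 term appears on both sides and cancels. Collect the known terms of each column as K = Σ(ρt)_known − 3340 × (depth of known layers): K_1 = 99110.1 − 3340×34.475 = −16036.4; K_2 = 31758 − 3340×(1.332 + 22.31) = −47206.28.
Balance: K_1 = K_2 + 10.46×ρ, so ρ = (K_1 − K_2)/10.46 = 31169.9/10.46 = 2980 kg m⁻³.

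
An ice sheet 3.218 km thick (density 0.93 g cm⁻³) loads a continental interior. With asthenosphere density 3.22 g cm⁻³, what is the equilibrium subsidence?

Equating mass per unit area of the two columns: the ice load ρ_ice t is balanced by mantle displaced below, ρ_m s.
s = t ρ_ice / ρ_m = 3.218 km × 0.93/3.22 = 0.929 km.

0.929 km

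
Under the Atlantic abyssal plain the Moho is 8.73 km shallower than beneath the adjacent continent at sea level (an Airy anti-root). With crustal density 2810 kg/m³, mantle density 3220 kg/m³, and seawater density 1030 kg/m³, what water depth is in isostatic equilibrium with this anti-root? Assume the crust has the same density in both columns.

Replacing a thickness d of crust by seawater at the top must be balanced by replacing crust with mantle at the base: d (ρ_c − ρ_w) = a (ρ_m − ρ_c).
d = a (ρ_m − ρ_c)/(ρ_c − ρ_w) = 8.73 km × 410/1780 = 2.01 km.

2.01 km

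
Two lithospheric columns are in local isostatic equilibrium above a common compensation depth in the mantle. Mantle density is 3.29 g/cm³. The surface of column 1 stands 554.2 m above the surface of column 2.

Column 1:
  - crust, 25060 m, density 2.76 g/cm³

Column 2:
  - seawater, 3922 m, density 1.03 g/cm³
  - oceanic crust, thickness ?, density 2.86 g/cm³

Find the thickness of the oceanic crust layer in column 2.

Take the compensation level at the base of the deeper column (depth z_c below the surface of column 1) and equate Σ ρ_i t_i down to z_c; mantle fills any gap and the z_c terms cancel.
Column 1: 25060×2.76 + (z_c − 25060)×3.29
Column 2: 554.2×0 + 3922×1.03 + x×2.86 + (z_c − 554.2 − 3922 − x)×3.29
The z_c×3.29 term appears on both sides and cancels. Collect the known terms of each column as K = Σ(ρt)_known − 3.29 × (depth of known layers): K_1 = 69165.6 − 3.29×25060 = −13281.8; K_2 = 4039.66 − 3.29×(554.2 + 3922) = −10687.038.
Balance: K_1 = K_2 − x×(3.29 − 2.86), so x = (K_2 − K_1)/(3.29 − 2.86) = 2594.76/0.43 = 6030 m.

6030 m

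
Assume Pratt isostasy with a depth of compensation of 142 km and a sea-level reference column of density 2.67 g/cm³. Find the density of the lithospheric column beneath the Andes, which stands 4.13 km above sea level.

Pratt balance: ρ_ref D = ρ (D + h).
ρ = ρ_ref D/(D + h) = 2.67 × 142 km/(142 km + 4.13 km) = 2.59 g/cm³.

2.59 g/cm³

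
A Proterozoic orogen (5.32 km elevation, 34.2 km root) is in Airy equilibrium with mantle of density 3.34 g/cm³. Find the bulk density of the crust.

ρ_c h = (ρ_m − ρ_c) r → ρ_c (h + r) = ρ_m r → ρ_c = ρ_m r / (h + r).
ρ_c = 3.34 × 34.2 km / (5.32 km + 34.2 km) = 2.89 g/cm³.

2.89 g/cm³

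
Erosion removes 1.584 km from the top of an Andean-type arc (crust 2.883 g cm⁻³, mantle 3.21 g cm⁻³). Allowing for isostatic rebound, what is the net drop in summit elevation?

Rebound u = e ρ_c/ρ_m = 1.584 km × 2.883/3.21 = 1.423 km.
Net surface drop = e − u = 1.584 km − 1.423 km = e (ρ_m − ρ_c)/ρ_m = 0.161 km.

0.161 km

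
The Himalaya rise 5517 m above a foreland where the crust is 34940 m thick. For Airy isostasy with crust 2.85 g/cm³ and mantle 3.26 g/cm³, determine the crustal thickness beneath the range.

Root depth r = h ρ_c / (ρ_m − ρ_c) = 5517 m × 2.85 / 0.41 = 38350 m.
Total thickness = T + h + r = 34940 m + 5517 m + 38350 m = 78800 m.

78800 m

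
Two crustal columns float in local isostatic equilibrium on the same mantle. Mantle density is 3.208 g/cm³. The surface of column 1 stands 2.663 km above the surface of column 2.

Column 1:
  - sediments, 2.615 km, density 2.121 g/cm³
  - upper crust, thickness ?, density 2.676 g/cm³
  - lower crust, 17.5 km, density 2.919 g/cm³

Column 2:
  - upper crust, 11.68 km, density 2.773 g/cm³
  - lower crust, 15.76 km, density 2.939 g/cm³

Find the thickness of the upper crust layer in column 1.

Take the compensation level at the base of the deeper column (depth z_c below the surface of column 1) and equate Σ ρ_i t_i down to z_c; mantle fills any gap and the z_c terms cancel.
Column 1: 2.615×2.121 + x×2.676 + 17.5×2.919 + (z_c − 20.115 − x)×3.208
Column 2: 2.663×0 + 11.68×2.773 + 15.76×2.939 + (z_c − 2.663 − 27.44)×3.208
The z_c×3.208 term appears on both sides and cancels. Collect the known terms of each column as K = Σ(ρt)_known − 3.208 × (depth of known layers): K_1 = 56.628915 − 3.208×20.115 = −7.900005; K_2 = 78.70728 − 3.208×(2.663 + 27.44) = −17.863144.
Balance: K_1 − x×(3.208 − 2.676) = K_2, so x = (K_1 − K_2)/(3.208 − 2.676) = 9.96314/0.532 = 18.7 km.

18.7 km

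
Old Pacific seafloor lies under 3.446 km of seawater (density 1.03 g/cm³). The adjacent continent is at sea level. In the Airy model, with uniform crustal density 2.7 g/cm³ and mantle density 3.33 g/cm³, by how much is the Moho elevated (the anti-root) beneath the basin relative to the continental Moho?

Balancing pressure at the compensation depth: replacing crust with seawater at the top is compensated by replacing crust with mantle at the base: d (ρ_c − ρ_w) = a (ρ_m − ρ_c).
a = d (ρ_c − ρ_w)/(ρ_m − ρ_c) = 3.446 km × 1.67/0.63 = 9.13 km.

9.13 km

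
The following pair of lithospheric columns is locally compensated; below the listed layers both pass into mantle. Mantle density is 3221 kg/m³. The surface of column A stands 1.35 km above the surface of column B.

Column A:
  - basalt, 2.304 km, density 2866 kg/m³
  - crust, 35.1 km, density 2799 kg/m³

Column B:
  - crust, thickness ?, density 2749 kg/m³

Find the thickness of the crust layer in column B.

23.9 km

Take the compensation level at the base of the deeper column (depth z_c below the surface of column A) and equate Σ ρ_i t_i down to z_c; mantle fills any gap and the z_c terms cancel.
Column A: 2.304×2866 + 35.1×2799 + (z_c − 37.404)×3221
Column B: 1.35×0 + x×2749 + (z_c − 1.35 − 0 − x)×3221
The z_c×3221 term appears on both sides and cancels. Collect the known terms of each column as K = Σ(ρt)_known − 3221 × (depth of known layers): K_A = 104848.164 − 3221×37.404 = −15630.12; K_B = 0 − 3221×(1.35 + 0) = −4348.35.
Balance: K_A = K_B − x×(3221 − 2749), so x = (K_B − K_A)/(3221 − 2749) = 11281.8/472 = 23.9 km.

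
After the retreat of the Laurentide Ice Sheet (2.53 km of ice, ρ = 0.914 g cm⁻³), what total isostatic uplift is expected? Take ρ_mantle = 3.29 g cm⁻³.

0.703 km

Removing the load lets mantle flow back in; uplift u satisfies ρ_ice t = ρ_m u.
u = t ρ_ice/ρ_m = 2.53 km × 0.914/3.29 = 0.703 km.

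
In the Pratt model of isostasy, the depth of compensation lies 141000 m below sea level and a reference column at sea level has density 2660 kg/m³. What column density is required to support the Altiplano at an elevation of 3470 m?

Pratt balance: ρ_ref D = ρ (D + h).
ρ = ρ_ref D/(D + h) = 2660 × 141000 m/(141000 m + 3470 m) = 2600 kg/m³.

2600 kg/m³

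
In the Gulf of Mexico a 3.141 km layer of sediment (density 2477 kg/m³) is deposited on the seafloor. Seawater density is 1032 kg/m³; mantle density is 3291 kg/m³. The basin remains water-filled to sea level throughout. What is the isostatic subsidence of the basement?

Submarine loading: the sediment displaces seawater, and the subsidence is in turn flooded, so s (ρ_m − ρ_w) = t (ρ_sed − ρ_w).
s = 3.141 km × (2477 − 1032) / (3291 − 1032) = 2.01 km.

2.01 km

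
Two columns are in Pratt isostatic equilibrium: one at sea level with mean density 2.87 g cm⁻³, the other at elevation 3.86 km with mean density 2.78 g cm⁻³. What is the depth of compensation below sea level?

119 km

ρ_ref D = ρ (D + h) → D (ρ_ref − ρ) = ρ h.
D = ρ h/(ρ_ref − ρ) = 2.78 × 3.86 km/(2.87 − 2.78) = 119 km.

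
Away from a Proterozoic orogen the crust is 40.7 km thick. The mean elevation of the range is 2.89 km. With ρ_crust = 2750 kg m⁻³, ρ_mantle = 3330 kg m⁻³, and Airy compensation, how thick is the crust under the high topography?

Root depth r = h ρ_c / (ρ_m − ρ_c) = 2.89 km × 2750 / 580 = 13.7 km.
Total thickness = T + h + r = 40.7 km + 2.89 km + 13.7 km = 57.3 km.

57.3 km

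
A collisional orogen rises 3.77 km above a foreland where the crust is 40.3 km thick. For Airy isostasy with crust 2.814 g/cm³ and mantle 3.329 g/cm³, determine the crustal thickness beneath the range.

64.7 km

Root depth r = h ρ_c / (ρ_m − ρ_c) = 3.77 km × 2.814 / 0.515 = 20.6 km.
Total thickness = T + h + r = 40.3 km + 3.77 km + 20.6 km = 64.7 km.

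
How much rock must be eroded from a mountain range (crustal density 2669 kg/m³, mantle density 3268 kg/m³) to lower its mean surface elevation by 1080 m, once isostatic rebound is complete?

5890 m

Net drop Δ = e − u = e − e ρ_c/ρ_m = e (ρ_m − ρ_c)/ρ_m.
e = Δ ρ_m/(ρ_m − ρ_c) = 1080 m × 3268/599 = 5890 m.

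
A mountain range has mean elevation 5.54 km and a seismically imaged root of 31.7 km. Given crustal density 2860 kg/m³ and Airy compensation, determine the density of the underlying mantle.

3360 kg/m³

Airy balance: ρ_c h = (ρ_m − ρ_c) r → ρ_m = ρ_c (1 + h/r).
ρ_m = 2860 × (1 + 5.54 km/31.7 km) = 3360 kg/m³.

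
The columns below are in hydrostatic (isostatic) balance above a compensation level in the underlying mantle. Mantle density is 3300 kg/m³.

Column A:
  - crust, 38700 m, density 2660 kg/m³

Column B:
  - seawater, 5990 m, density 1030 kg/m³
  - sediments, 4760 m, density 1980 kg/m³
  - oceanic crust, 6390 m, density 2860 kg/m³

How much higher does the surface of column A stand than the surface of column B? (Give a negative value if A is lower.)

629 m

For any compensation level in the mantle, the mantle terms cancel and isostasy reduces to e = (Σt_A − Σt_B) − (Σ(ρt)_A − Σ(ρt)_B) / ρ_m.
Σt_A = 38700 m; Σt_B = 17140 m; Σ(ρt)_A = 102942000; Σ(ρt)_B = 33869900 (in m·kg/m³).
e = (38700 − 17140) − (102942000 − 33869900) / 3300 = 629 m.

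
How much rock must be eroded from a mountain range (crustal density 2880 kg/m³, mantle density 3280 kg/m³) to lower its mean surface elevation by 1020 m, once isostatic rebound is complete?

8360 m

Net drop Δ = e − u = e − e ρ_c/ρ_m = e (ρ_m − ρ_c)/ρ_m.
e = Δ ρ_m/(ρ_m − ρ_c) = 1020 m × 3280/400 = 8360 m.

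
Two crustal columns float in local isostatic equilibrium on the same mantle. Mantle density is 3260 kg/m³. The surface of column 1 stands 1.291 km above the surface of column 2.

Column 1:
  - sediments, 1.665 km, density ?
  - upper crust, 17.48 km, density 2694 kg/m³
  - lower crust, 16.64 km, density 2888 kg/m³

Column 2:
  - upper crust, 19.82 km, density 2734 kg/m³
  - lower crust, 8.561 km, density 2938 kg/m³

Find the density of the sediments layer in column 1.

Take the compensation level at the base of the deeper column (depth z_c below the surface of column 1) and equate Σ ρ_i t_i down to z_c; mantle fills any gap and the z_c terms cancel.
Column 1: 1.665×ρ + 17.48×2694 + 16.64×2888 + (z_c − 35.785)×3260
Column 2: 1.291×0 + 19.82×2734 + 8.561×2938 + (z_c − 1.291 − 28.381)×3260
The z_c×3260 term appears on both sides and cancels. Collect the known terms of each column as K = Σ(ρt)_known − 3260 × (depth of known layers): K_1 = 95147.44 − 3260×35.785 = −21511.66; K_2 = 79340.098 − 3260×(1.291 + 28.381) = −17390.622.
Balance: K_1 + 1.665×ρ = K_2, so ρ = (K_2 − K_1)/1.665 = 4121.04/1.665 = 2480 kg/m³.

2480 kg/m³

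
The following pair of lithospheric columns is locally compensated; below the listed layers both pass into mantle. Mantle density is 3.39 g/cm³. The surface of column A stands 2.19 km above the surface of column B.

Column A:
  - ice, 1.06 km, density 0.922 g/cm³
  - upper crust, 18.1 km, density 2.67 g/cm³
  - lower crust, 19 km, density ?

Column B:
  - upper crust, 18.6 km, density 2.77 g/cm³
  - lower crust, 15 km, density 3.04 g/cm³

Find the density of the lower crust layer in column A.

Take the compensation level at the base of the deeper column (depth z_c below the surface of column A) and equate Σ ρ_i t_i down to z_c; mantle fills any gap and the z_c terms cancel.
Column A: 1.06×0.922 + 18.1×2.67 + 19×ρ + (z_c − 38.16)×3.39
Column B: 2.19×0 + 18.6×2.77 + 15×3.04 + (z_c − 2.19 − 33.6)×3.39
The z_c×3.39 term appears on both sides and cancels. Collect the known terms of each column as K = Σ(ρt)_known − 3.39 × (depth of known layers): K_A = 49.30432 − 3.39×38.16 = −80.05808; K_B = 97.122 − 3.39×(2.19 + 33.6) = −24.2061.
Balance: K_A + 19×ρ = K_B, so ρ = (K_B − K_A)/19 = 55.852/19 = 2.94 g/cm³.

2.94 g/cm³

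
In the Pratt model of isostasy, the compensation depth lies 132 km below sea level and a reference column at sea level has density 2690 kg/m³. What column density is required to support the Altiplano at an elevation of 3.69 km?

Pratt balance: ρ_ref D = ρ (D + h).
ρ = ρ_ref D/(D + h) = 2690 × 132 km/(132 km + 3.69 km) = 2620 kg/m³.

2620 kg/m³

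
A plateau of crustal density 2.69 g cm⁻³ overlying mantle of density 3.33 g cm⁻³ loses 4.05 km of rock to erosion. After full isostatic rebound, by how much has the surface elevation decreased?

Rebound u = e ρ_c/ρ_m = 4.05 km × 2.69/3.33 = 3.272 km.
Net surface drop = e − u = 4.05 km − 3.272 km = e (ρ_m − ρ_c)/ρ_m = 0.778 km.

0.778 km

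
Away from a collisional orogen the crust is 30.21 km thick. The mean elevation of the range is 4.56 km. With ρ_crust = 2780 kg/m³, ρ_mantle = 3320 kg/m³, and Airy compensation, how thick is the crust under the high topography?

58.2 km

Root depth r = h ρ_c / (ρ_m − ρ_c) = 4.56 km × 2780 / 540 = 23.48 km.
Total thickness = T + h + r = 30.21 km + 4.56 km + 23.48 km = 58.2 km.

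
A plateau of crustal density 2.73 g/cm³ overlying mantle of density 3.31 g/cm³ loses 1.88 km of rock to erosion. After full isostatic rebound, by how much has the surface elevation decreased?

0.329 km

Rebound u = e ρ_c/ρ_m = 1.88 km × 2.73/3.31 = 1.551 km.
Net surface drop = e − u = 1.88 km − 1.551 km = e (ρ_m − ρ_c)/ρ_m = 0.329 km.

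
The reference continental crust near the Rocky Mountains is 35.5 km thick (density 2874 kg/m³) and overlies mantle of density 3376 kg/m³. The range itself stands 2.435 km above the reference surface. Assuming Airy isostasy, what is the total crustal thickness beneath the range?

51.9 km

Root depth r = h ρ_c / (ρ_m − ρ_c) = 2.435 km × 2874 / 502 = 13.94 km.
Total thickness = T + h + r = 35.5 km + 2.435 km + 13.94 km = 51.9 km.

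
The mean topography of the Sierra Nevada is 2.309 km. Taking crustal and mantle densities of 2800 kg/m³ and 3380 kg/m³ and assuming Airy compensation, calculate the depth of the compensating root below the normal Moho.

Equating mass per unit area of the two columns: the weight of the topography is balanced by the buoyancy of the root, ρ_c h = (ρ_m − ρ_c) r.
r = h · ρ_c / (ρ_m − ρ_c) = 2.309 km × 2800 / (3380 − 2800) = 11.1 km.

11.1 km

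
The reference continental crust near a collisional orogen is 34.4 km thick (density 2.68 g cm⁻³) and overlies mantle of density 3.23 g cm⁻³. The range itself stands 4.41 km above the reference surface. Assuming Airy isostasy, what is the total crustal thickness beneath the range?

Root depth r = h ρ_c / (ρ_m − ρ_c) = 4.41 km × 2.68 / 0.55 = 21.49 km.
Total thickness = T + h + r = 34.4 km + 4.41 km + 21.49 km = 60.3 km.

60.3 km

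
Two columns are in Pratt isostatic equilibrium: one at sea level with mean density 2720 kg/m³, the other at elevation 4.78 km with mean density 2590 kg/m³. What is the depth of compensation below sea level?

ρ_ref D = ρ (D + h) → D (ρ_ref − ρ) = ρ h.
D = ρ h/(ρ_ref − ρ) = 2590 × 4.78 km/(2720 − 2590) = 95.2 km.

95.2 km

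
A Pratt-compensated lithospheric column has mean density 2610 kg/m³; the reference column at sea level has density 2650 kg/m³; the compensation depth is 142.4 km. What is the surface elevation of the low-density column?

ρ_ref D = ρ (D + h) → h = D (ρ_ref − ρ)/ρ.
h = 142.4 km × (2650 − 2610)/2610 = 2.18 km.

2.18 km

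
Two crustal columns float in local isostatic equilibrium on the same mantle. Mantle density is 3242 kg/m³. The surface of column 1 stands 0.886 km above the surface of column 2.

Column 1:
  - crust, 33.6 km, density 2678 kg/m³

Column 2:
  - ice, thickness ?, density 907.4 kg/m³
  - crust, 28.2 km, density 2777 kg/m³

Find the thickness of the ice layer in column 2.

1.27 km

Take the compensation level at the base of the deeper column (depth z_c below the surface of column 1) and equate Σ ρ_i t_i down to z_c; mantle fills any gap and the z_c terms cancel.
Column 1: 33.6×2678 + (z_c − 33.6)×3242
Column 2: 0.886×0 + x×907.4 + 28.2×2777 + (z_c − 0.886 − 28.2 − x)×3242
The z_c×3242 term appears on both sides and cancels. Collect the known terms of each column as K = Σ(ρt)_known − 3242 × (depth of known layers): K_1 = 89980.8 − 3242×33.6 = −18950.4; K_2 = 78311.4 − 3242×(0.886 + 28.2) = −15985.412.
Balance: K_1 = K_2 − x×(3242 − 907.4), so x = (K_2 − K_1)/(3242 − 907.4) = 2964.99/2334.6 = 1.27 km.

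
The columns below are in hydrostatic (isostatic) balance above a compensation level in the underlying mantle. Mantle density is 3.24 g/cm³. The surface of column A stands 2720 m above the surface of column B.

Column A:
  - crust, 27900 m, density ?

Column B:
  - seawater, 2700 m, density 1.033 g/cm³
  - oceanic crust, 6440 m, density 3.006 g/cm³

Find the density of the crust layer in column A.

2.66 g/cm³

Take the compensation level at the base of the deeper column (depth z_c below the surface of column A) and equate Σ ρ_i t_i down to z_c; mantle fills any gap and the z_c terms cancel.
Column A: 27900×ρ + (z_c − 27900)×3.24
Column B: 2720×0 + 2700×1.033 + 6440×3.006 + (z_c − 2720 − 9140)×3.24
The z_c×3.24 term appears on both sides and cancels. Collect the known terms of each column as K = Σ(ρt)_known − 3.24 × (depth of known layers): K_A = 0 − 3.24×27900 = −90396; K_B = 22147.74 − 3.24×(2720 + 9140) = −16278.66.
Balance: K_A + 27900×ρ = K_B, so ρ = (K_B − K_A)/27900 = 74117.3/27900 = 2.66 g/cm³.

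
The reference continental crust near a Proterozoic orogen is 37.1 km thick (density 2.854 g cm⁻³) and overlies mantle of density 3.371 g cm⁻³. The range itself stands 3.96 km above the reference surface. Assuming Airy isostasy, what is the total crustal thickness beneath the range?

Root depth r = h ρ_c / (ρ_m − ρ_c) = 3.96 km × 2.854 / 0.517 = 21.86 km.
Total thickness = T + h + r = 37.1 km + 3.96 km + 21.86 km = 62.9 km.

62.9 km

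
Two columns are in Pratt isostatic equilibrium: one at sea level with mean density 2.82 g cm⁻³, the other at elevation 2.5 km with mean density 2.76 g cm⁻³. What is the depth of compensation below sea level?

ρ_ref D = ρ (D + h) → D (ρ_ref − ρ) = ρ h.
D = ρ h/(ρ_ref − ρ) = 2.76 × 2.5 km/(2.82 − 2.76) = 115 km.

115 km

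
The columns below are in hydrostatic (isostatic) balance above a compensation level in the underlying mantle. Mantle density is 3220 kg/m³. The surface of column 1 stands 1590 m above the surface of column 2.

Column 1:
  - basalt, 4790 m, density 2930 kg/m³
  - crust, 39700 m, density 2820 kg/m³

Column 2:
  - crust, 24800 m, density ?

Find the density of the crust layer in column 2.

2730 kg/m³

Take the compensation level at the base of the deeper column (depth z_c below the surface of column 1) and equate Σ ρ_i t_i down to z_c; mantle fills any gap and the z_c terms cancel.
Column 1: 4790×2930 + 39700×2820 + (z_c − 44490)×3220
Column 2: 1590×0 + 24800×ρ + (z_c − 1590 − 24800)×3220
The z_c×3220 term appears on both sides and cancels. Collect the known terms of each column as K = Σ(ρt)_known − 3220 × (depth of known layers): K_1 = 125988700 − 3220×44490 = −17269100; K_2 = 0 − 3220×(1590 + 24800) = −84975800.
Balance: K_1 = K_2 + 24800×ρ, so ρ = (K_1 − K_2)/24800 = 67706700/24800 = 2730 kg/m³.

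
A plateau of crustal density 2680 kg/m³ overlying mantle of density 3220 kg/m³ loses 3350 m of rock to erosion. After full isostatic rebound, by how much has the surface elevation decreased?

562 m

Rebound u = e ρ_c/ρ_m = 3350 m × 2680/3220 = 2788 m.
Net surface drop = e − u = 3350 m − 2788 m = e (ρ_m − ρ_c)/ρ_m = 562 m.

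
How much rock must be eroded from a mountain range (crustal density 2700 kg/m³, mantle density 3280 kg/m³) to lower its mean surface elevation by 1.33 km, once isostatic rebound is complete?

Net drop Δ = e − u = e − e ρ_c/ρ_m = e (ρ_m − ρ_c)/ρ_m.
e = Δ ρ_m/(ρ_m − ρ_c) = 1.33 km × 3280/580 = 7.52 km.

7.52 km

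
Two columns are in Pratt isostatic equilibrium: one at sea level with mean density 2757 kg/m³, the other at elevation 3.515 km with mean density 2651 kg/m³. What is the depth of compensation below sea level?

87.9 km

ρ_ref D = ρ (D + h) → D (ρ_ref − ρ) = ρ h.
D = ρ h/(ρ_ref − ρ) = 2651 × 3.515 km/(2757 − 2651) = 87.9 km.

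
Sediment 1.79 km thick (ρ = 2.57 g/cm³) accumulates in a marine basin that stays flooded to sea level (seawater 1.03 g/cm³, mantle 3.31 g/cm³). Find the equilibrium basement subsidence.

1.21 km

Submarine loading: the sediment displaces seawater, and the subsidence is in turn flooded, so s (ρ_m − ρ_w) = t (ρ_sed − ρ_w).
s = 1.79 km × (2.57 − 1.03) / (3.31 − 1.03) = 1.21 km.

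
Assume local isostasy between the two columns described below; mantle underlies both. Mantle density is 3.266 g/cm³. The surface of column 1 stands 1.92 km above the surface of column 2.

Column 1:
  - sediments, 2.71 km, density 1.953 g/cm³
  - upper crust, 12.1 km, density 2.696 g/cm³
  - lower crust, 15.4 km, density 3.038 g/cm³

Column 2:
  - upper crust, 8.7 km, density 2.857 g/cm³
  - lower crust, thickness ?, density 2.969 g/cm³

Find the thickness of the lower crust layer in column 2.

13.9 km

Take the compensation level at the base of the deeper column (depth z_c below the surface of column 1) and equate Σ ρ_i t_i down to z_c; mantle fills any gap and the z_c terms cancel.
Column 1: 2.71×1.953 + 12.1×2.696 + 15.4×3.038 + (z_c − 30.21)×3.266
Column 2: 1.92×0 + 8.7×2.857 + x×2.969 + (z_c − 1.92 − 8.7 − x)×3.266
The z_c×3.266 term appears on both sides and cancels. Collect the known terms of each column as K = Σ(ρt)_known − 3.266 × (depth of known layers): K_1 = 84.69943 − 3.266×30.21 = −13.96643; K_2 = 24.8559 − 3.266×(1.92 + 8.7) = −9.82902.
Balance: K_1 = K_2 − x×(3.266 − 2.969), so x = (K_2 − K_1)/(3.266 − 2.969) = 4.13741/0.297 = 13.9 km.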